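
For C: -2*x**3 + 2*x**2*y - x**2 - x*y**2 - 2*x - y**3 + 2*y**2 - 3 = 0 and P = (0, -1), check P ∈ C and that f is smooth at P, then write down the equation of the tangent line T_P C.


Tangent line at P: -3*x - 7*y - 7 = 0.

Step 1: f(0, -1) = 0, so P lies on C.
Step 2: partial derivatives
  f_x(x, y) = -6*x**2 + 4*x*y - 2*x - y**2 - 2, f_y(x, y) = 2*x**2 - 2*x*y - 3*y**2 + 4*y.
  f_x(P) = -3, f_y(P) = -7 (gradient nonzero, so P is smooth).
Step 3: tangent line at P: -3·(x − 0) + -7·(y − -1) = 0.
Expanding: -3*x - 7*y - 7 = 0.


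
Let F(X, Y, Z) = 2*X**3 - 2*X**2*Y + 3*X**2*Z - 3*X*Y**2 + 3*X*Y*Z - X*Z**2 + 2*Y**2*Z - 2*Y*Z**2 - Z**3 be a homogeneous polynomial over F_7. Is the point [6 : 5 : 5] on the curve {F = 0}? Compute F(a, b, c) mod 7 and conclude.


F(6,5,5) ≡ 1 (mod 7); P is NOT on the curve.

Evaluate F(6, 5, 5) term-by-term (mod 7).
  2*X**3 ↦ 2·216·1·1 = 432
  -2*X**2*Y ↦ -2·36·5·1 = -360
  3*X**2*Z ↦ 3·36·1·5 = 540
  -3*X*Y**2 ↦ -3·6·25·1 = -450
  3*X*Y*Z ↦ 3·6·5·5 = 450
  -X*Z**2 ↦ -1·6·1·25 = -150
  2*Y**2*Z ↦ 2·1·25·5 = 250
  -2*Y*Z**2 ↦ -2·1·5·25 = -250
  -Z**3 ↦ -1·1·1·125 = -125
Sum: F(6, 5, 5) = (432) + (-360) + (540) + (-450) + (450) + (-150) + (250) + (-250) + (-125) = 337.
Reducing mod 7: 337 ≡ 1 (mod 7).
Since F(a, b, c) ≡ 1 ≠ 0 (mod 7), P does NOT lie on the curve.


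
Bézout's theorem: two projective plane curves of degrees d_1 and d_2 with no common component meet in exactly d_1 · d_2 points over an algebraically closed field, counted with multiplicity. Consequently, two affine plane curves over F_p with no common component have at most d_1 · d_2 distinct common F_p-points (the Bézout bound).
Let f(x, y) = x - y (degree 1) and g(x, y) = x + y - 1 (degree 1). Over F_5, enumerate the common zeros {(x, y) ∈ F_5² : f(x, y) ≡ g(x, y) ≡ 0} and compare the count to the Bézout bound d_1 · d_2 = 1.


Common zeros: {(3, 3)}; count = 1; Bézout bound = 1.

deg(f) = 1, deg(g) = 1, so Bézout bound = 1.
Scan x ∈ F_5. For each x, list the y ∈ F_5 with f(x, y) ≡ 0 and those with g(x, y) ≡ 0 (mod 5); the common zeros in that column are the intersection.
  x = 0: f ≡ 0 at y ∈ {0}; g ≡ 0 at y ∈ {1}; common: ∅.
  x = 1: f ≡ 0 at y ∈ {1}; g ≡ 0 at y ∈ {0}; common: ∅.
  x = 2: f ≡ 0 at y ∈ {2}; g ≡ 0 at y ∈ {4}; common: ∅.
  x = 3: f ≡ 0 at y ∈ {3}; g ≡ 0 at y ∈ {3}; common: {3}.
  x = 4: f ≡ 0 at y ∈ {4}; g ≡ 0 at y ∈ {2}; common: ∅.
Collecting: common zeros = {(3, 3)}, so the count is 1.
Comparison with the Bézout bound: 1 ≤ 1 = deg(f)·deg(g), as expected for curves with no common component (the bound is attained).


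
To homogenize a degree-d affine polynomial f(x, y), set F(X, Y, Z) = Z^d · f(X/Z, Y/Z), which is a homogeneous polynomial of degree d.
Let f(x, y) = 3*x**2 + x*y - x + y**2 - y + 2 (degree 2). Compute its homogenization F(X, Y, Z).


F(X, Y, Z) = 3*X**2 + X*Y - X*Z + Y**2 - Y*Z + 2*Z**2

deg(f) = 2.
Substitute x = X/Z, y = Y/Z into f, then multiply by Z^2.
  monomial 3·x^2·y^0 ↦ 3·X^2·Y^0·Z^0.
  monomial 1·x^1·y^1 ↦ 1·X^1·Y^1·Z^0.
  monomial -1·x^1·y^0 ↦ -1·X^1·Y^0·Z^1.
  monomial 1·x^0·y^2 ↦ 1·X^0·Y^2·Z^0.
  monomial -1·x^0·y^1 ↦ -1·X^0·Y^1·Z^1.
  monomial 2·x^0·y^0 ↦ 2·X^0·Y^0·Z^2.
Collecting: F(X, Y, Z) = 3*X**2 + X*Y - X*Z + Y**2 - Y*Z + 2*Z**2.


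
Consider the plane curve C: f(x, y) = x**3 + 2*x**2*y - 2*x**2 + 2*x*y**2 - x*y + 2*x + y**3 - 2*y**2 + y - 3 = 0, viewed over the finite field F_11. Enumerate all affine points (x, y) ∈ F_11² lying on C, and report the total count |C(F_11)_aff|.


Affine F_11-points: {(0, 4), (0, 5), (2, 1), (3, 1), (5, 3), (5, 8), (6, 1), (7, 4), (8, 3), (9, 4), (9, 9), (10, 6)}; count = 12.

For each of the 121 pairs (x, y) ∈ F_11², evaluate f(x, y) mod 11. Record the zeros.
  x = 0: [0↦8, 1↦8, 2↦10, 3↦9, 4↦0, 5↦0, 6↦4, 7↦7, 8↦4, 9↦1, 10↦4]  zeros at y ∈ {4, 5}
  x = 1: [0↦9, 1↦1, 2↦10, 3↦9, 4↦4, 5↦1, 6↦6, 7↦3, 8↦9, 9↦8, 10↦6]  zeros at y ∈ ∅
  x = 2: [0↦1, 1↦0, 2↦9, 3↦1, 4↦4, 5↦2, 6↦1, 7↦7, 8↦4, 9↦9, 10↦6]  zeros at y ∈ {1}
  x = 3: [0↦1, 1↦0, 2↦2, 3↦2, 4↦6, 5↦9, 6↦6, 7↦3, 8↦6, 9↦10, 10↦10]  zeros at y ∈ {1}
  x = 4: [0↦4, 1↦7, 2↦6, 3↦7, 4↦5, 5↦6, 6↦5, 7↦8, 8↦10, 9↦6, 10↦2]  zeros at y ∈ ∅
  x = 5: [0↦5, 1↦5, 2↦5, 3↦0, 4↦7, 5↦10, 6↦4, 7↦6, 8↦0, 9↦3, 10↦10]  zeros at y ∈ {3, 8}
  x = 6: [0↦10, 1↦0, 2↦5, 3↦9, 4↦7, 5↦5, 6↦9, 7↦3, 8↦4, 9↦7, 10↦7]  zeros at y ∈ {1}
  x = 7: [0↦3, 1↦9, 2↦1, 3↦7, 4↦0, 5↦8, 6↦4, 7↦5, 8↦6, 9↦2, 10↦10]  zeros at y ∈ {4}
  x = 8: [0↦1, 1↦5, 2↦10, 3↦0, 4↦3, 5↦3, 6↦6, 7↦7, 8↦1, 9↦5, 10↦3]  zeros at y ∈ {3}
  x = 9: [0↦10, 1↦5, 2↦5, 3↦5, 4↦0, 5↦7, 6↦10, 7↦4, 8↦6, 9↦0, 10↦3]  zeros at y ∈ {4, 9}
  x = 10: [0↦3, 1↦4, 2↦3, 3↦6, 4↦8, 5↦4, 6↦0, 7↦2, 8↦5, 9↦4, 10↦5]  zeros at y ∈ {6}
Collecting zeros: affine points = {(0, 4), (0, 5), (2, 1), (3, 1), (5, 3), (5, 8), (6, 1), (7, 4), (8, 3), (9, 4), (9, 9), (10, 6)}.
Total count |C(F_11)_aff| = 12.


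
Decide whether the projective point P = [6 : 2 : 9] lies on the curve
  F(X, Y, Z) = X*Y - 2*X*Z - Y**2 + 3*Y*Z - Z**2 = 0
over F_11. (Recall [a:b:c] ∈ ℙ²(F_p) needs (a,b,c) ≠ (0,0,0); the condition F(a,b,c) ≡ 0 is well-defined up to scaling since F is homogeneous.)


F(6,2,9) ≡ 5 (mod 11); P is NOT on the curve.

Evaluate F(6, 2, 9) term-by-term (mod 11).
  X*Y ↦ 1·6·2·1 = 12
  -2*X*Z ↦ -2·6·1·9 = -108
  -Y**2 ↦ -1·1·4·1 = -4
  3*Y*Z ↦ 3·1·2·9 = 54
  -Z**2 ↦ -1·1·1·81 = -81
Sum: F(6, 2, 9) = (12) + (-108) + (-4) + (54) + (-81) = -127.
Reducing mod 11: -127 ≡ 5 (mod 11).
Since F(a, b, c) ≡ 5 ≠ 0 (mod 11), P does NOT lie on the curve.


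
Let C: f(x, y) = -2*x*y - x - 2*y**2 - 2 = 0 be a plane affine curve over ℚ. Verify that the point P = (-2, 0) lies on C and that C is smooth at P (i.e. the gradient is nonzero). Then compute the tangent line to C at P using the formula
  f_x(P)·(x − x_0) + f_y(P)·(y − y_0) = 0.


Tangent line at P: -x + 4*y - 2 = 0.

Step 1: f(-2, 0) = 0, so P lies on C.
Step 2: partial derivatives
  f_x(x, y) = -2*y - 1, f_y(x, y) = -2*x - 4*y.
  f_x(P) = -1, f_y(P) = 4 (gradient nonzero, so P is smooth).
Step 3: tangent line at P: -1·(x − -2) + 4·(y − 0) = 0.
Expanding: -x + 4*y - 2 = 0.


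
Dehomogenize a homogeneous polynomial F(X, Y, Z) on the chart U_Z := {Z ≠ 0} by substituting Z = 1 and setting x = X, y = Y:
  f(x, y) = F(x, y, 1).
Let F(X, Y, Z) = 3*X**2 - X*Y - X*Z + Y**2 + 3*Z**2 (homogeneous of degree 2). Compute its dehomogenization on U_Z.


f(x, y) = 3*x**2 - x*y - x + y**2 + 3

On U_Z we set Z = 1. Each monomial c·X^i·Y^j·Z^k in F becomes c·x^i·y^j·1^k = c·x^i·y^j.
Substituting Z = 1: F(X, Y, 1) = 3*x**2 - x*y - x + y**2 + 3.
Note: deg(f) ≤ deg(F) = 2; strict inequality happens when F is divisible by Z (lost terms).


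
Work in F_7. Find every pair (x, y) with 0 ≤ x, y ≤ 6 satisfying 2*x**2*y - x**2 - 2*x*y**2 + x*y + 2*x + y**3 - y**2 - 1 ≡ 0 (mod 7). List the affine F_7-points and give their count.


Affine F_7-points: {(1, 0), (1, 4), (1, 6), (2, 2), (2, 5), (4, 2), (5, 3), (6, 3)}; count = 8.

For each of the 49 pairs (x, y) ∈ F_7², evaluate f(x, y) mod 7. Record the zeros.
  x = 0: [0↦6, 1↦6, 2↦3, 3↦3, 4↦5, 5↦1, 6↦4]  zeros at y ∈ ∅
  x = 1: [0↦0, 1↦1, 2↦2, 3↦2, 4↦0, 5↦2, 6↦0]  zeros at y ∈ {0, 4, 6}
  x = 2: [0↦6, 1↦5, 2↦0, 3↦4, 4↦2, 5↦0, 6↦4]  zeros at y ∈ {2, 5}
  x = 3: [0↦3, 1↦4, 2↦4, 3↦2, 4↦4, 5↦2, 6↦2]  zeros at y ∈ ∅
  x = 4: [0↦5, 1↦5, 2↦0, 3↦3, 4↦6, 5↦1, 6↦1]  zeros at y ∈ {2}
  x = 5: [0↦5, 1↦1, 2↦2, 3↦0, 4↦1, 5↦4, 6↦1]  zeros at y ∈ {3}
  x = 6: [0↦3, 1↦6, 2↦3, 3↦0, 4↦3, 5↦4, 6↦2]  zeros at y ∈ {3}
Collecting zeros: affine points = {(1, 0), (1, 4), (1, 6), (2, 2), (2, 5), (4, 2), (5, 3), (6, 3)}.
Total count |C(F_7)_aff| = 8.


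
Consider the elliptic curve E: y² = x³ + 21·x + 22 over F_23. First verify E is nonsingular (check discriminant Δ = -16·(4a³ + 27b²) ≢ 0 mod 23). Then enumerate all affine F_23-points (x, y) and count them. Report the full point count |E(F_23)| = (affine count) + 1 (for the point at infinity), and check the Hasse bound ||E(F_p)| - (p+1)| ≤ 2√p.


Affine points = {(2, 7), (2, 16), (4, 3), (4, 20), (7, 11), (7, 12), (8, 9), (8, 14), (10, 6), (10, 17), (12, 1), (12, 22), (13, 10), (13, 13), (14, 1), (14, 22), (15, 3), (15, 20), (17, 5), (17, 18), (19, 9), (19, 14), (20, 1), (20, 22), (21, 8), (21, 15), (22, 0)}; affine count = 27; |E(F_23)| = 28.

Discriminant check: Δ ∝ 4a³ + 27b² = 4·21³ + 27·22² = 4·9261 + 27·484 ≡ 18 (mod 23). Nonzero ⇒ E is nonsingular.
For each x ∈ F_23, compute rhs = x³ + 21·x + 22 mod 23, then count y ∈ F_23 with y² ≡ rhs.
  x = 0: rhs = 22, matching y values: none (0 points).
  x = 1: rhs = 21, matching y values: none (0 points).
  x = 2: rhs = 3, matching y values: 7, 16 (2 points).
  x = 3: rhs = 20, matching y values: none (0 points).
  x = 4: rhs = 9, matching y values: 3, 20 (2 points).
  x = 5: rhs = 22, matching y values: none (0 points).
  x = 6: rhs = 19, matching y values: none (0 points).
  x = 7: rhs = 6, matching y values: 11, 12 (2 points).
  x = 8: rhs = 12, matching y values: 9, 14 (2 points).
  x = 9: rhs = 20, matching y values: none (0 points).
  x = 10: rhs = 13, matching y values: 6, 17 (2 points).
  x = 11: rhs = 20, matching y values: none (0 points).
  x = 12: rhs = 1, matching y values: 1, 22 (2 points).
  x = 13: rhs = 8, matching y values: 10, 13 (2 points).
  x = 14: rhs = 1, matching y values: 1, 22 (2 points).
  x = 15: rhs = 9, matching y values: 3, 20 (2 points).
  x = 16: rhs = 15, matching y values: none (0 points).
  x = 17: rhs = 2, matching y values: 5, 18 (2 points).
  x = 18: rhs = 22, matching y values: none (0 points).
  x = 19: rhs = 12, matching y values: 9, 14 (2 points).
  x = 20: rhs = 1, matching y values: 1, 22 (2 points).
  x = 21: rhs = 18, matching y values: 8, 15 (2 points).
  x = 22: rhs = 0, matching y values: 0 (1 points).
Total affine count: 27.
Full point count |E(F_23)| = 27 + 1 = 28.
Hasse bound: |28 − (23+1)| = |4| = 4 ≤ 2√23 ≈ 9.5917 ✓.


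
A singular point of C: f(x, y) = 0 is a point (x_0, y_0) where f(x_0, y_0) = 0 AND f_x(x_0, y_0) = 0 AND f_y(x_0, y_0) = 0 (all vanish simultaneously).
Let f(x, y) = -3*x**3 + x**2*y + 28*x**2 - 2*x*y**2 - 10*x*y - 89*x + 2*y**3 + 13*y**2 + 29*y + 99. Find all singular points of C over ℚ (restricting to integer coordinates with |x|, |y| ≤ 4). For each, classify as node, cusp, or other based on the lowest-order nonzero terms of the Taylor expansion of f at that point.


Singular points: {(3, -1)}; classification: cusp.

Compute partial derivatives:
  f_x = -9*x**2 + 2*x*y + 56*x - 2*y**2 - 10*y - 89.
  f_y = x**2 - 4*x*y - 10*x + 6*y**2 + 26*y + 29.
Scan x_0 ∈ {−4, ..., 4}. For each x_0, f_y(x_0, y) is a polynomial in y; find its integer roots y ∈ {−4, ..., 4}, then test f_x and f at those candidates.
  x = -4: f_y(-4, y) = 6*y**2 + 42*y + 85; no integer root y with |y| ≤ 4.
  x = -3: f_y(-3, y) = 6*y**2 + 38*y + 68; no integer root y with |y| ≤ 4.
  x = -2: f_y(-2, y) = 6*y**2 + 34*y + 53; no integer root y with |y| ≤ 4.
  x = -1: f_y(-1, y) = 6*y**2 + 30*y + 40; no integer root y with |y| ≤ 4.
  x = 0: f_y(0, y) = 6*y**2 + 26*y + 29; no integer root y with |y| ≤ 4.
  x = 1: f_y(1, y) = 6*y**2 + 22*y + 20; vanishes at y ∈ {-2}. (1, -2): f_x = -34 ≠ 0.
  x = 2: f_y(2, y) = 6*y**2 + 18*y + 13; no integer root y with |y| ≤ 4.
  x = 3: f_y(3, y) = 6*y**2 + 14*y + 8; vanishes at y ∈ {-1}. (3, -1): f_x = 0, f = 0 — SINGULAR.
  x = 4: f_y(4, y) = 6*y**2 + 10*y + 5; no integer root y with |y| ≤ 4.
Only singular point on the grid: (3, -1).
Classify: substitute x = 3 + u, y = -1 + v and expand: f = -3*u**3 + u**2*v - 2*u*v**2 + 2*v**3 + v**2.
No constant or linear terms (consistent with a singular point). Quadratic part: v**2. Cubic part: -3*u**3 + u**2*v - 2*u*v**2 + 2*v**3.
The quadratic part v**2 is a perfect square, so there is a single (double) tangent line v = 0, i.e. y = -1. Restricting the cubic part to that line (v = 0) leaves -3*u**3 ≠ 0, so f is not divisible by v and the branch is v² ≈ 3*u**3 to lowest order — this is a cusp.
Classification: cusp.


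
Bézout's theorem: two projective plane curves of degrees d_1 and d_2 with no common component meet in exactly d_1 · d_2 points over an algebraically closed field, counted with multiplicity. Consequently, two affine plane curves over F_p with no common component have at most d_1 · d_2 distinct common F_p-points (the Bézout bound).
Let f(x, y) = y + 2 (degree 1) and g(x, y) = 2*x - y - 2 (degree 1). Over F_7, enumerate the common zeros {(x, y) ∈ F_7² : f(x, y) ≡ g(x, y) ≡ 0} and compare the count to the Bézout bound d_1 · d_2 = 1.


Common zeros: {(0, 5)}; count = 1; Bézout bound = 1.

deg(f) = 1, deg(g) = 1, so Bézout bound = 1.
Scan x ∈ F_7. For each x, list the y ∈ F_7 with f(x, y) ≡ 0 and those with g(x, y) ≡ 0 (mod 7); the common zeros in that column are the intersection.
  x = 0: f ≡ 0 at y ∈ {5}; g ≡ 0 at y ∈ {5}; common: {5}.
  x = 1: f ≡ 0 at y ∈ {5}; g ≡ 0 at y ∈ {0}; common: ∅.
  x = 2: f ≡ 0 at y ∈ {5}; g ≡ 0 at y ∈ {2}; common: ∅.
  x = 3: f ≡ 0 at y ∈ {5}; g ≡ 0 at y ∈ {4}; common: ∅.
  x = 4: f ≡ 0 at y ∈ {5}; g ≡ 0 at y ∈ {6}; common: ∅.
  x = 5: f ≡ 0 at y ∈ {5}; g ≡ 0 at y ∈ {1}; common: ∅.
  x = 6: f ≡ 0 at y ∈ {5}; g ≡ 0 at y ∈ {3}; common: ∅.
Collecting: common zeros = {(0, 5)}, so the count is 1.
Comparison with the Bézout bound: 1 ≤ 1 = deg(f)·deg(g), as expected for curves with no common component (the bound is attained).


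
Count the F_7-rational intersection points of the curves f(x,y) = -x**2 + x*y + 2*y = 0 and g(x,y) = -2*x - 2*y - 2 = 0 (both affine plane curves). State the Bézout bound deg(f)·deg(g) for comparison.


Common zeros: {(1, 5)}; count = 1; Bézout bound = 2.

deg(f) = 2, deg(g) = 1, so Bézout bound = 2.
Scan x ∈ F_7. For each x, list the y ∈ F_7 with f(x, y) ≡ 0 and those with g(x, y) ≡ 0 (mod 7); the common zeros in that column are the intersection.
  x = 0: f ≡ 0 at y ∈ {0}; g ≡ 0 at y ∈ {6}; common: ∅.
  x = 1: f ≡ 0 at y ∈ {5}; g ≡ 0 at y ∈ {5}; common: {5}.
  x = 2: f ≡ 0 at y ∈ {1}; g ≡ 0 at y ∈ {4}; common: ∅.
  x = 3: f ≡ 0 at y ∈ {6}; g ≡ 0 at y ∈ {3}; common: ∅.
  x = 4: f ≡ 0 at y ∈ {5}; g ≡ 0 at y ∈ {2}; common: ∅.
  x = 5: f ≡ 0 at y ∈ ∅; g ≡ 0 at y ∈ {1}; common: ∅.
  x = 6: f ≡ 0 at y ∈ {1}; g ≡ 0 at y ∈ {0}; common: ∅.
Collecting: common zeros = {(1, 5)}, so the count is 1.
Comparison with the Bézout bound: 1 ≤ 2 = deg(f)·deg(g), as expected for curves with no common component (the affine F_7-count falls short of the bound because intersections may lie at infinity, over extension fields, or carry multiplicity).


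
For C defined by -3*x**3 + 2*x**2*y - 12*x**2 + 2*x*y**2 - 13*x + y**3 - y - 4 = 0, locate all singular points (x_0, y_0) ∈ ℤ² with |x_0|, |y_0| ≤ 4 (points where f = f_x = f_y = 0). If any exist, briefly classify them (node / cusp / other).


Singular points: {(-1, 1)}; classification: node.

Compute partial derivatives:
  f_x = -9*x**2 + 4*x*y - 24*x + 2*y**2 - 13.
  f_y = 2*x**2 + 4*x*y + 3*y**2 - 1.
Scan x_0 ∈ {−4, ..., 4}. For each x_0, f_y(x_0, y) is a polynomial in y; find its integer roots y ∈ {−4, ..., 4}, then test f_x and f at those candidates.
  x = -4: f_y(-4, y) = 3*y**2 - 16*y + 31; no integer root y with |y| ≤ 4.
  x = -3: f_y(-3, y) = 3*y**2 - 12*y + 17; no integer root y with |y| ≤ 4.
  x = -2: f_y(-2, y) = 3*y**2 - 8*y + 7; no integer root y with |y| ≤ 4.
  x = -1: f_y(-1, y) = 3*y**2 - 4*y + 1; vanishes at y ∈ {1}. (-1, 1): f_x = 0, f = 0 — SINGULAR.
  x = 0: f_y(0, y) = 3*y**2 - 1; no integer root y with |y| ≤ 4.
  x = 1: f_y(1, y) = 3*y**2 + 4*y + 1; vanishes at y ∈ {-1}. (1, -1): f_x = -48 ≠ 0.
  x = 2: f_y(2, y) = 3*y**2 + 8*y + 7; no integer root y with |y| ≤ 4.
  x = 3: f_y(3, y) = 3*y**2 + 12*y + 17; no integer root y with |y| ≤ 4.
  x = 4: f_y(4, y) = 3*y**2 + 16*y + 31; no integer root y with |y| ≤ 4.
Only singular point on the grid: (-1, 1).
Classify: substitute x = -1 + u, y = 1 + v and expand: f = -3*u**3 + 2*u**2*v - u**2 + 2*u*v**2 + v**3 + v**2.
No constant or linear terms (consistent with a singular point). Quadratic part: -u**2 + v**2. Cubic part: -3*u**3 + 2*u**2*v + 2*u*v**2 + v**3.
The quadratic part v**2 - u**2 = (v − u)(v + u) splits into two distinct linear factors, so there are two distinct tangent lines y − 1 = ±(x − -1) — this is a node (ordinary double point).
Classification: node.


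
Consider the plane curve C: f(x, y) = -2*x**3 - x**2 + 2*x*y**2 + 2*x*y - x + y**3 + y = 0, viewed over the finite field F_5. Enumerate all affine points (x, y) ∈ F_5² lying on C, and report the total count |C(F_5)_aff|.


Affine F_5-points: {(0, 0), (0, 2), (0, 3), (1, 3), (3, 2), (4, 1), (4, 2), (4, 4)}; count = 8.

For each of the 25 pairs (x, y) ∈ F_5², evaluate f(x, y) mod 5. Record the zeros.
  x = 0: [0↦0, 1↦2, 2↦0, 3↦0, 4↦3]  zeros at y ∈ {0, 2, 3}
  x = 1: [0↦1, 1↦2, 2↦3, 3↦0, 4↦4]  zeros at y ∈ {3}
  x = 2: [0↦3, 1↦3, 2↦2, 3↦1, 4↦1]  zeros at y ∈ ∅
  x = 3: [0↦4, 1↦3, 2↦0, 3↦1, 4↦2]  zeros at y ∈ {2}
  x = 4: [0↦2, 1↦0, 2↦0, 3↦3, 4↦0]  zeros at y ∈ {1, 2, 4}
Collecting zeros: affine points = {(0, 0), (0, 2), (0, 3), (1, 3), (3, 2), (4, 1), (4, 2), (4, 4)}.
Total count |C(F_5)_aff| = 8.


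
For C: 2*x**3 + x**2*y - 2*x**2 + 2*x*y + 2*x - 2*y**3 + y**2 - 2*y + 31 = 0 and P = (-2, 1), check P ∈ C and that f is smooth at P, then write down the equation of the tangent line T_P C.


Tangent line at P: 32*x - 6*y + 70 = 0.

Step 1: f(-2, 1) = 0, so P lies on C.
Step 2: partial derivatives
  f_x(x, y) = 6*x**2 + 2*x*y - 4*x + 2*y + 2, f_y(x, y) = x**2 + 2*x - 6*y**2 + 2*y - 2.
  f_x(P) = 32, f_y(P) = -6 (gradient nonzero, so P is smooth).
Step 3: tangent line at P: 32·(x − -2) + -6·(y − 1) = 0.
Expanding: 32*x - 6*y + 70 = 0.


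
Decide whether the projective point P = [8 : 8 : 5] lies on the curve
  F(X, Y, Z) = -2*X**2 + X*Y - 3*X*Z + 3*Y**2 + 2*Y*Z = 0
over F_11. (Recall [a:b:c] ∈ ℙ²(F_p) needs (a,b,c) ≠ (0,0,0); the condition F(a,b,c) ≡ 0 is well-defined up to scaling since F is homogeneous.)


F(8,8,5) ≡ 0 (mod 11); P is on the curve.

Evaluate F(8, 8, 5) term-by-term (mod 11).
  -2*X**2 ↦ -2·64·1·1 = -128
  X*Y ↦ 1·8·8·1 = 64
  -3*X*Z ↦ -3·8·1·5 = -120
  3*Y**2 ↦ 3·1·64·1 = 192
  2*Y*Z ↦ 2·1·8·5 = 80
Sum: F(8, 8, 5) = (-128) + (64) + (-120) + (192) + (80) = 88.
Reducing mod 11: 88 ≡ 0 (mod 11).
Since F(a, b, c) ≡ 0 (mod 11), P lies on the curve.


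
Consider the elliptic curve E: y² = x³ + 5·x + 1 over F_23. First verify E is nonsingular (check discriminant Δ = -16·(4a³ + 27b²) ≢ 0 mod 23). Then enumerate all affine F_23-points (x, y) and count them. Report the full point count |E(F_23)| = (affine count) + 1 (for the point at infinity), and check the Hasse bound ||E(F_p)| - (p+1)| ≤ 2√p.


Affine points = {(0, 1), (0, 22), (4, 4), (4, 19), (5, 6), (5, 17), (8, 1), (8, 22), (9, 4), (9, 19), (10, 4), (10, 19), (12, 8), (12, 15), (13, 3), (13, 20), (14, 3), (14, 20), (15, 1), (15, 22), (17, 10), (17, 13), (18, 9), (18, 14), (19, 3), (19, 20), (21, 11), (21, 12), (22, 8), (22, 15)}; affine count = 30; |E(F_23)| = 31.

Discriminant check: Δ ∝ 4a³ + 27b² = 4·5³ + 27·1² = 4·125 + 27·1 ≡ 21 (mod 23). Nonzero ⇒ E is nonsingular.
For each x ∈ F_23, compute rhs = x³ + 5·x + 1 mod 23, then count y ∈ F_23 with y² ≡ rhs.
  x = 0: rhs = 1, matching y values: 1, 22 (2 points).
  x = 1: rhs = 7, matching y values: none (0 points).
  x = 2: rhs = 19, matching y values: none (0 points).
  x = 3: rhs = 20, matching y values: none (0 points).
  x = 4: rhs = 16, matching y values: 4, 19 (2 points).
  x = 5: rhs = 13, matching y values: 6, 17 (2 points).
  x = 6: rhs = 17, matching y values: none (0 points).
  x = 7: rhs = 11, matching y values: none (0 points).
  x = 8: rhs = 1, matching y values: 1, 22 (2 points).
  x = 9: rhs = 16, matching y values: 4, 19 (2 points).
  x = 10: rhs = 16, matching y values: 4, 19 (2 points).
  x = 11: rhs = 7, matching y values: none (0 points).
  x = 12: rhs = 18, matching y values: 8, 15 (2 points).
  x = 13: rhs = 9, matching y values: 3, 20 (2 points).
  x = 14: rhs = 9, matching y values: 3, 20 (2 points).
  x = 15: rhs = 1, matching y values: 1, 22 (2 points).
  x = 16: rhs = 14, matching y values: none (0 points).
  x = 17: rhs = 8, matching y values: 10, 13 (2 points).
  x = 18: rhs = 12, matching y values: 9, 14 (2 points).
  x = 19: rhs = 9, matching y values: 3, 20 (2 points).
  x = 20: rhs = 5, matching y values: none (0 points).
  x = 21: rhs = 6, matching y values: 11, 12 (2 points).
  x = 22: rhs = 18, matching y values: 8, 15 (2 points).
Total affine count: 30.
Full point count |E(F_23)| = 30 + 1 = 31.
Hasse bound: |31 − (23+1)| = |7| = 7 ≤ 2√23 ≈ 9.5917 ✓.


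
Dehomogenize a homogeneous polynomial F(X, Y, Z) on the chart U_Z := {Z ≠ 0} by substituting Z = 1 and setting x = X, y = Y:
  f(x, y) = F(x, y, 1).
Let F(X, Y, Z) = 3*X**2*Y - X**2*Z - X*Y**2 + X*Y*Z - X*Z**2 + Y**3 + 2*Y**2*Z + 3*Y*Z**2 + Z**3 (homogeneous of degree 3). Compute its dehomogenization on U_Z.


f(x, y) = 3*x**2*y - x**2 - x*y**2 + x*y - x + y**3 + 2*y**2 + 3*y + 1

On U_Z we set Z = 1. Each monomial c·X^i·Y^j·Z^k in F becomes c·x^i·y^j·1^k = c·x^i·y^j.
Substituting Z = 1: F(X, Y, 1) = 3*x**2*y - x**2 - x*y**2 + x*y - x + y**3 + 2*y**2 + 3*y + 1.
Note: deg(f) ≤ deg(F) = 3; strict inequality happens when F is divisible by Z (lost terms).


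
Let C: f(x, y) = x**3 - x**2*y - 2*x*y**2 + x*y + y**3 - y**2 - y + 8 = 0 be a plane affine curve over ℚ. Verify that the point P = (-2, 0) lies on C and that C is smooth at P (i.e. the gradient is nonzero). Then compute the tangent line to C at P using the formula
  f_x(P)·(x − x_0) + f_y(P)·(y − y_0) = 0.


Tangent line at P: 12*x - 7*y + 24 = 0.

Step 1: f(-2, 0) = 0, so P lies on C.
Step 2: partial derivatives
  f_x(x, y) = 3*x**2 - 2*x*y - 2*y**2 + y, f_y(x, y) = -x**2 - 4*x*y + x + 3*y**2 - 2*y - 1.
  f_x(P) = 12, f_y(P) = -7 (gradient nonzero, so P is smooth).
Step 3: tangent line at P: 12·(x − -2) + -7·(y − 0) = 0.
Expanding: 12*x - 7*y + 24 = 0.


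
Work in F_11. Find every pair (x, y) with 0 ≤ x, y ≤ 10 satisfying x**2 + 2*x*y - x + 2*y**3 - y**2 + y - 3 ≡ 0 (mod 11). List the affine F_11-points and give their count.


Affine F_11-points: {(0, 2), (1, 4), (2, 7), (3, 1), (3, 4), (5, 5), (6, 10), (7, 1), (7, 7), (7, 9), (8, 2), (8, 5), (8, 10), (9, 9)}; count = 14.

For each of the 121 pairs (x, y) ∈ F_11², evaluate f(x, y) mod 11. Record the zeros.
  x = 0: [0↦8, 1↦10, 2↦0, 3↦1, 4↦3, 5↦7, 6↦3, 7↦3, 8↦8, 9↦8, 10↦4]  zeros at y ∈ {2}
  x = 1: [0↦8, 1↦1, 2↦4, 3↦7, 4↦0, 5↦6, 6↦4, 7↦6, 8↦2, 9↦4, 10↦2]  zeros at y ∈ {4}
  x = 2: [0↦10, 1↦5, 2↦10, 3↦4, 4↦10, 5↦7, 6↦7, 7↦0, 8↦9, 9↦2, 10↦2]  zeros at y ∈ {7}
  x = 3: [0↦3, 1↦0, 2↦7, 3↦3, 4↦0, 5↦10, 6↦1, 7↦7, 8↦7, 9↦2, 10↦4]  zeros at y ∈ {1, 4}
  x = 4: [0↦9, 1↦8, 2↦6, 3↦4, 4↦3, 5↦4, 6↦8, 7↦5, 8↦7, 9↦4, 10↦8]  zeros at y ∈ ∅
  x = 5: [0↦6, 1↦7, 2↦7, 3↦7, 4↦8, 5↦0, 6↦6, 7↦5, 8↦9, 9↦8, 10↦3]  zeros at y ∈ {5}
  x = 6: [0↦5, 1↦8, 2↦10, 3↦1, 4↦4, 5↦9, 6↦6, 7↦7, 8↦2, 9↦3, 10↦0]  zeros at y ∈ {10}
  x = 7: [0↦6, 1↦0, 2↦4, 3↦8, 4↦2, 5↦9, 6↦8, 7↦0, 8↦8, 9↦0, 10↦10]  zeros at y ∈ {1, 7, 9}
  x = 8: [0↦9, 1↦5, 2↦0, 3↦6, 4↦2, 5↦0, 6↦1, 7↦6, 8↦5, 9↦10, 10↦0]  zeros at y ∈ {2, 5, 10}
  x = 9: [0↦3, 1↦1, 2↦9, 3↦6, 4↦4, 5↦4, 6↦7, 7↦3, 8↦4, 9↦0, 10↦3]  zeros at y ∈ {9}
  x = 10: [0↦10, 1↦10, 2↦9, 3↦8, 4↦8, 5↦10, 6↦4, 7↦2, 8↦5, 9↦3, 10↦8]  zeros at y ∈ ∅
Collecting zeros: affine points = {(0, 2), (1, 4), (2, 7), (3, 1), (3, 4), (5, 5), (6, 10), (7, 1), (7, 7), (7, 9), (8, 2), (8, 5), (8, 10), (9, 9)}.
Total count |C(F_11)_aff| = 14.


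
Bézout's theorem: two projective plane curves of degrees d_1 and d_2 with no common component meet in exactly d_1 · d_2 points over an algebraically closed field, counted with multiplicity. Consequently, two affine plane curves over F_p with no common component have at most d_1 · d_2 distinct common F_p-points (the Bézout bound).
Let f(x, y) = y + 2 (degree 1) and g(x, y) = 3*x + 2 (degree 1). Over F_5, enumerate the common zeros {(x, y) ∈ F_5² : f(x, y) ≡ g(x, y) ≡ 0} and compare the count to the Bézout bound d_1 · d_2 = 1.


Common zeros: {(1, 3)}; count = 1; Bézout bound = 1.

deg(f) = 1, deg(g) = 1, so Bézout bound = 1.
Scan x ∈ F_5. For each x, list the y ∈ F_5 with f(x, y) ≡ 0 and those with g(x, y) ≡ 0 (mod 5); the common zeros in that column are the intersection.
  x = 0: f ≡ 0 at y ∈ {3}; g ≡ 0 at y ∈ ∅; common: ∅.
  x = 1: f ≡ 0 at y ∈ {3}; g ≡ 0 at y ∈ {0, 1, 2, 3, 4}; common: {3}.
  x = 2: f ≡ 0 at y ∈ {3}; g ≡ 0 at y ∈ ∅; common: ∅.
  x = 3: f ≡ 0 at y ∈ {3}; g ≡ 0 at y ∈ ∅; common: ∅.
  x = 4: f ≡ 0 at y ∈ {3}; g ≡ 0 at y ∈ ∅; common: ∅.
Collecting: common zeros = {(1, 3)}, so the count is 1.
Comparison with the Bézout bound: 1 ≤ 1 = deg(f)·deg(g), as expected for curves with no common component (the bound is attained).


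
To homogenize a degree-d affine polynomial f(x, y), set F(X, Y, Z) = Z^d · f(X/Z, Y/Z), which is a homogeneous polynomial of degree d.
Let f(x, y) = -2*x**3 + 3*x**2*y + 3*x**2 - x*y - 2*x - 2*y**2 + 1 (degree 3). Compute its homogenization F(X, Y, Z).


F(X, Y, Z) = -2*X**3 + 3*X**2*Y + 3*X**2*Z - X*Y*Z - 2*X*Z**2 - 2*Y**2*Z + Z**3

deg(f) = 3.
Substitute x = X/Z, y = Y/Z into f, then multiply by Z^3.
  monomial -2·x^3·y^0 ↦ -2·X^3·Y^0·Z^0.
  monomial 3·x^2·y^1 ↦ 3·X^2·Y^1·Z^0.
  monomial 3·x^2·y^0 ↦ 3·X^2·Y^0·Z^1.
  monomial -1·x^1·y^1 ↦ -1·X^1·Y^1·Z^1.
  monomial -2·x^1·y^0 ↦ -2·X^1·Y^0·Z^2.
  monomial -2·x^0·y^2 ↦ -2·X^0·Y^2·Z^1.
  monomial 1·x^0·y^0 ↦ 1·X^0·Y^0·Z^3.
Collecting: F(X, Y, Z) = -2*X**3 + 3*X**2*Y + 3*X**2*Z - X*Y*Z - 2*X*Z**2 - 2*Y**2*Z + Z**3.


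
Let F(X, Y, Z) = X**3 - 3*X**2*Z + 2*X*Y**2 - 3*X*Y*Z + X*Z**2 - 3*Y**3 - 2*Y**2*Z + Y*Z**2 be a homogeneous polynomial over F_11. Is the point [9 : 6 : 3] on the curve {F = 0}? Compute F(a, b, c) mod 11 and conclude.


F(9,6,3) ≡ 5 (mod 11); P is NOT on the curve.

Evaluate F(9, 6, 3) term-by-term (mod 11).
  X**3 ↦ 1·729·1·1 = 729
  -3*X**2*Z ↦ -3·81·1·3 = -729
  2*X*Y**2 ↦ 2·9·36·1 = 648
  -3*X*Y*Z ↦ -3·9·6·3 = -486
  X*Z**2 ↦ 1·9·1·9 = 81
  -3*Y**3 ↦ -3·1·216·1 = -648
  -2*Y**2*Z ↦ -2·1·36·3 = -216
  Y*Z**2 ↦ 1·1·6·9 = 54
Sum: F(9, 6, 3) = (729) + (-729) + (648) + (-486) + (81) + (-648) + (-216) + (54) = -567.
Reducing mod 11: -567 ≡ 5 (mod 11).
Since F(a, b, c) ≡ 5 ≠ 0 (mod 11), P does NOT lie on the curve.


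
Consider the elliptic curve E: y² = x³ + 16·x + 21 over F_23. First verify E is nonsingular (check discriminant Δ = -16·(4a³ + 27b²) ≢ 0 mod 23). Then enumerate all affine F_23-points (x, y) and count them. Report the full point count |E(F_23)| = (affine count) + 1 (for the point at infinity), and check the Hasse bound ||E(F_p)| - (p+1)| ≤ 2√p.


Affine points = {(3, 2), (3, 21), (7, 4), (7, 19), (10, 10), (10, 13), (12, 3), (12, 20), (15, 5), (15, 18), (16, 7), (16, 16), (17, 10), (17, 13), (18, 0), (19, 10), (19, 13), (21, 2), (21, 21), (22, 2), (22, 21)}; affine count = 21; |E(F_23)| = 22.

Discriminant check: Δ ∝ 4a³ + 27b² = 4·16³ + 27·21² = 4·4096 + 27·441 ≡ 1 (mod 23). Nonzero ⇒ E is nonsingular.
For each x ∈ F_23, compute rhs = x³ + 16·x + 21 mod 23, then count y ∈ F_23 with y² ≡ rhs.
  x = 0: rhs = 21, matching y values: none (0 points).
  x = 1: rhs = 15, matching y values: none (0 points).
  x = 2: rhs = 15, matching y values: none (0 points).
  x = 3: rhs = 4, matching y values: 2, 21 (2 points).
  x = 4: rhs = 11, matching y values: none (0 points).
  x = 5: rhs = 19, matching y values: none (0 points).
  x = 6: rhs = 11, matching y values: none (0 points).
  x = 7: rhs = 16, matching y values: 4, 19 (2 points).
  x = 8: rhs = 17, matching y values: none (0 points).
  x = 9: rhs = 20, matching y values: none (0 points).
  x = 10: rhs = 8, matching y values: 10, 13 (2 points).
  x = 11: rhs = 10, matching y values: none (0 points).
  x = 12: rhs = 9, matching y values: 3, 20 (2 points).
  x = 13: rhs = 11, matching y values: none (0 points).
  x = 14: rhs = 22, matching y values: none (0 points).
  x = 15: rhs = 2, matching y values: 5, 18 (2 points).
  x = 16: rhs = 3, matching y values: 7, 16 (2 points).
  x = 17: rhs = 8, matching y values: 10, 13 (2 points).
  x = 18: rhs = 0, matching y values: 0 (1 points).
  x = 19: rhs = 8, matching y values: 10, 13 (2 points).
  x = 20: rhs = 15, matching y values: none (0 points).
  x = 21: rhs = 4, matching y values: 2, 21 (2 points).
  x = 22: rhs = 4, matching y values: 2, 21 (2 points).
Total affine count: 21.
Full point count |E(F_23)| = 21 + 1 = 22.
Hasse bound: |22 − (23+1)| = |-2| = 2 ≤ 2√23 ≈ 9.5917 ✓.


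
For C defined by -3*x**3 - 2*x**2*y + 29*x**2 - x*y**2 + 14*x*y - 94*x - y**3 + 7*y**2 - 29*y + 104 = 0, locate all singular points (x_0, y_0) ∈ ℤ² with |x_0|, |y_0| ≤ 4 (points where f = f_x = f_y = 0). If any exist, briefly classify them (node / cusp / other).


Singular points: {(3, 1)}; classification: cusp.

Compute partial derivatives:
  f_x = -9*x**2 - 4*x*y + 58*x - y**2 + 14*y - 94.
  f_y = -2*x**2 - 2*x*y + 14*x - 3*y**2 + 14*y - 29.
Scan x_0 ∈ {−4, ..., 4}. For each x_0, f_y(x_0, y) is a polynomial in y; find its integer roots y ∈ {−4, ..., 4}, then test f_x and f at those candidates.
  x = -4: f_y(-4, y) = -3*y**2 + 22*y - 117; no integer root y with |y| ≤ 4.
  x = -3: f_y(-3, y) = -3*y**2 + 20*y - 89; no integer root y with |y| ≤ 4.
  x = -2: f_y(-2, y) = -3*y**2 + 18*y - 65; no integer root y with |y| ≤ 4.
  x = -1: f_y(-1, y) = -3*y**2 + 16*y - 45; no integer root y with |y| ≤ 4.
  x = 0: f_y(0, y) = -3*y**2 + 14*y - 29; no integer root y with |y| ≤ 4.
  x = 1: f_y(1, y) = -3*y**2 + 12*y - 17; no integer root y with |y| ≤ 4.
  x = 2: f_y(2, y) = -3*y**2 + 10*y - 9; no integer root y with |y| ≤ 4.
  x = 3: f_y(3, y) = -3*y**2 + 8*y - 5; vanishes at y ∈ {1}. (3, 1): f_x = 0, f = 0 — SINGULAR.
  x = 4: f_y(4, y) = -3*y**2 + 6*y - 5; no integer root y with |y| ≤ 4.
Only singular point on the grid: (3, 1).
Classify: substitute x = 3 + u, y = 1 + v and expand: f = -3*u**3 - 2*u**2*v - u*v**2 - v**3 + v**2.
No constant or linear terms (consistent with a singular point). Quadratic part: v**2. Cubic part: -3*u**3 - 2*u**2*v - u*v**2 - v**3.
The quadratic part v**2 is a perfect square, so there is a single (double) tangent line v = 0, i.e. y = 1. Restricting the cubic part to that line (v = 0) leaves -3*u**3 ≠ 0, so f is not divisible by v and the branch is v² ≈ 3*u**3 to lowest order — this is a cusp.
Classification: cusp.


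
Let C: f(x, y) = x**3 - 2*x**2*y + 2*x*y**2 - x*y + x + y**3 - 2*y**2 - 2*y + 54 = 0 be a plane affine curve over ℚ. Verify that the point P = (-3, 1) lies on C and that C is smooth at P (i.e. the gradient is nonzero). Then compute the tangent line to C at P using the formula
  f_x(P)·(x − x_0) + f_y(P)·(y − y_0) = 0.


Tangent line at P: 41*x - 30*y + 153 = 0.

Step 1: f(-3, 1) = 0, so P lies on C.
Step 2: partial derivatives
  f_x(x, y) = 3*x**2 - 4*x*y + 2*y**2 - y + 1, f_y(x, y) = -2*x**2 + 4*x*y - x + 3*y**2 - 4*y - 2.
  f_x(P) = 41, f_y(P) = -30 (gradient nonzero, so P is smooth).
Step 3: tangent line at P: 41·(x − -3) + -30·(y − 1) = 0.
Expanding: 41*x - 30*y + 153 = 0.


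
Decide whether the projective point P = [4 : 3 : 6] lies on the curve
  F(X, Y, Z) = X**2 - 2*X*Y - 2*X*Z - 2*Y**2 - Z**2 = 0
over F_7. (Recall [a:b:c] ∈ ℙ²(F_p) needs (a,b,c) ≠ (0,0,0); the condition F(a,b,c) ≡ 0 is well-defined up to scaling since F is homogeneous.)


F(4,3,6) ≡ 2 (mod 7); P is NOT on the curve.

Evaluate F(4, 3, 6) term-by-term (mod 7).
  X**2 ↦ 1·16·1·1 = 16
  -2*X*Y ↦ -2·4·3·1 = -24
  -2*X*Z ↦ -2·4·1·6 = -48
  -2*Y**2 ↦ -2·1·9·1 = -18
  -Z**2 ↦ -1·1·1·36 = -36
Sum: F(4, 3, 6) = (16) + (-24) + (-48) + (-18) + (-36) = -110.
Reducing mod 7: -110 ≡ 2 (mod 7).
Since F(a, b, c) ≡ 2 ≠ 0 (mod 7), P does NOT lie on the curve.


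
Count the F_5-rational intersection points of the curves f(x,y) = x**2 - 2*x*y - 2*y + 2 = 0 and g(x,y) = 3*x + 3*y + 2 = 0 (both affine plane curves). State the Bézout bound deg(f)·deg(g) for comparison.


Common zeros: {(0, 1)}; count = 1; Bézout bound = 2.

deg(f) = 2, deg(g) = 1, so Bézout bound = 2.
Scan x ∈ F_5. For each x, list the y ∈ F_5 with f(x, y) ≡ 0 and those with g(x, y) ≡ 0 (mod 5); the common zeros in that column are the intersection.
  x = 0: f ≡ 0 at y ∈ {1}; g ≡ 0 at y ∈ {1}; common: {1}.
  x = 1: f ≡ 0 at y ∈ {2}; g ≡ 0 at y ∈ {0}; common: ∅.
  x = 2: f ≡ 0 at y ∈ {1}; g ≡ 0 at y ∈ {4}; common: ∅.
  x = 3: f ≡ 0 at y ∈ {2}; g ≡ 0 at y ∈ {3}; common: ∅.
  x = 4: f ≡ 0 at y ∈ ∅; g ≡ 0 at y ∈ {2}; common: ∅.
Collecting: common zeros = {(0, 1)}, so the count is 1.
Comparison with the Bézout bound: 1 ≤ 2 = deg(f)·deg(g), as expected for curves with no common component (the affine F_5-count falls short of the bound because intersections may lie at infinity, over extension fields, or carry multiplicity).


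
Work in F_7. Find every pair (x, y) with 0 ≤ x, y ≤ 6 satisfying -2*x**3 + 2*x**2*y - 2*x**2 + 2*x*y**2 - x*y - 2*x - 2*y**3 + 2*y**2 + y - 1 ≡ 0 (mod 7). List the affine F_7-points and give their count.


Affine F_7-points: {(0, 1), (0, 2), (0, 5), (1, 0), (1, 4), (1, 5), (2, 2), (2, 6), (3, 5), (4, 4), (5, 3), (5, 4), (5, 6), (6, 2)}; count = 14.

For each of the 49 pairs (x, y) ∈ F_7², evaluate f(x, y) mod 7. Record the zeros.
  x = 0: [0↦6, 1↦0, 2↦0, 3↦1, 4↦5, 5↦0, 6↦2]  zeros at y ∈ {1, 2, 5}
  x = 1: [0↦0, 1↦4, 2↦4, 3↦2, 4↦0, 5↦0, 6↦4]  zeros at y ∈ {0, 4, 5}
  x = 2: [0↦6, 1↦3, 2↦0, 3↦6, 4↦2, 5↦4, 6↦0]  zeros at y ∈ {2, 6}
  x = 3: [0↦5, 1↦6, 2↦4, 3↦1, 4↦6, 5↦0, 6↦6]  zeros at y ∈ {5}
  x = 4: [0↦6, 1↦1, 2↦4, 3↦3, 4↦0, 5↦4, 6↦3]  zeros at y ∈ {4}
  x = 5: [0↦4, 1↦4, 2↦2, 3↦0, 4↦0, 5↦4, 6↦0]  zeros at y ∈ {3, 4, 6}
  x = 6: [0↦1, 1↦3, 2↦0, 3↦1, 4↦1, 5↦2, 6↦6]  zeros at y ∈ {2}
Collecting zeros: affine points = {(0, 1), (0, 2), (0, 5), (1, 0), (1, 4), (1, 5), (2, 2), (2, 6), (3, 5), (4, 4), (5, 3), (5, 4), (5, 6), (6, 2)}.
Total count |C(F_7)_aff| = 14.


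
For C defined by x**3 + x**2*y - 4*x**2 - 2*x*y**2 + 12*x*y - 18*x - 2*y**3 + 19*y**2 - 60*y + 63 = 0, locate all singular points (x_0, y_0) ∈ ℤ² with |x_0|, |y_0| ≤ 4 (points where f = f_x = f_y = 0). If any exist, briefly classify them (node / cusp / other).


Singular points: {(0, 3)}; classification: node.

Compute partial derivatives:
  f_x = 3*x**2 + 2*x*y - 8*x - 2*y**2 + 12*y - 18.
  f_y = x**2 - 4*x*y + 12*x - 6*y**2 + 38*y - 60.
Scan x_0 ∈ {−4, ..., 4}. For each x_0, f_y(x_0, y) is a polynomial in y; find its integer roots y ∈ {−4, ..., 4}, then test f_x and f at those candidates.
  x = -4: f_y(-4, y) = -6*y**2 + 54*y - 92; no integer root y with |y| ≤ 4.
  x = -3: f_y(-3, y) = -6*y**2 + 50*y - 87; no integer root y with |y| ≤ 4.
  x = -2: f_y(-2, y) = -6*y**2 + 46*y - 80; no integer root y with |y| ≤ 4.
  x = -1: f_y(-1, y) = -6*y**2 + 42*y - 71; no integer root y with |y| ≤ 4.
  x = 0: f_y(0, y) = -6*y**2 + 38*y - 60; vanishes at y ∈ {3}. (0, 3): f_x = 0, f = 0 — SINGULAR.
  x = 1: f_y(1, y) = -6*y**2 + 34*y - 47; no integer root y with |y| ≤ 4.
  x = 2: f_y(2, y) = -6*y**2 + 30*y - 32; no integer root y with |y| ≤ 4.
  x = 3: f_y(3, y) = -6*y**2 + 26*y - 15; no integer root y with |y| ≤ 4.
  x = 4: f_y(4, y) = -6*y**2 + 22*y + 4; no integer root y with |y| ≤ 4.
Only singular point on the grid: (0, 3).
Classify: substitute x = 0 + u, y = 3 + v and expand: f = u**3 + u**2*v - u**2 - 2*u*v**2 - 2*v**3 + v**2.
No constant or linear terms (consistent with a singular point). Quadratic part: -u**2 + v**2. Cubic part: u**3 + u**2*v - 2*u*v**2 - 2*v**3.
The quadratic part v**2 - u**2 = (v − u)(v + u) splits into two distinct linear factors, so there are two distinct tangent lines y − 3 = ±(x − 0) — this is a node (ordinary double point).
Classification: node.


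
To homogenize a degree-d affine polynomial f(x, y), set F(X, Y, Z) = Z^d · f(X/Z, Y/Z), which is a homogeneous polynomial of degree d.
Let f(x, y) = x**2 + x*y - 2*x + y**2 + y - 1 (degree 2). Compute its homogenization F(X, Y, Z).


F(X, Y, Z) = X**2 + X*Y - 2*X*Z + Y**2 + Y*Z - Z**2

deg(f) = 2.
Substitute x = X/Z, y = Y/Z into f, then multiply by Z^2.
  monomial 1·x^2·y^0 ↦ 1·X^2·Y^0·Z^0.
  monomial 1·x^1·y^1 ↦ 1·X^1·Y^1·Z^0.
  monomial -2·x^1·y^0 ↦ -2·X^1·Y^0·Z^1.
  monomial 1·x^0·y^2 ↦ 1·X^0·Y^2·Z^0.
  monomial 1·x^0·y^1 ↦ 1·X^0·Y^1·Z^1.
  monomial -1·x^0·y^0 ↦ -1·X^0·Y^0·Z^2.
Collecting: F(X, Y, Z) = X**2 + X*Y - 2*X*Z + Y**2 + Y*Z - Z**2.


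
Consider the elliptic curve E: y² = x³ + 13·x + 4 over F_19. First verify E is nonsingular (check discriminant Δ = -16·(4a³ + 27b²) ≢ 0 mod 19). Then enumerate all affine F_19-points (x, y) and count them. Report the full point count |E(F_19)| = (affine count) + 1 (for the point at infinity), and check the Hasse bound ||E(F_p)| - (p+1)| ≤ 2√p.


Affine points = {(0, 2), (0, 17), (2, 0), (4, 5), (4, 14), (5, 2), (5, 17), (7, 1), (7, 18), (12, 8), (12, 11), (14, 2), (14, 17), (18, 3), (18, 16)}; affine count = 15; |E(F_19)| = 16.

Discriminant check: Δ ∝ 4a³ + 27b² = 4·13³ + 27·4² = 4·2197 + 27·16 ≡ 5 (mod 19). Nonzero ⇒ E is nonsingular.
For each x ∈ F_19, compute rhs = x³ + 13·x + 4 mod 19, then count y ∈ F_19 with y² ≡ rhs.
  x = 0: rhs = 4, matching y values: 2, 17 (2 points).
  x = 1: rhs = 18, matching y values: none (0 points).
  x = 2: rhs = 0, matching y values: 0 (1 points).
  x = 3: rhs = 13, matching y values: none (0 points).
  x = 4: rhs = 6, matching y values: 5, 14 (2 points).
  x = 5: rhs = 4, matching y values: 2, 17 (2 points).
  x = 6: rhs = 13, matching y values: none (0 points).
  x = 7: rhs = 1, matching y values: 1, 18 (2 points).
  x = 8: rhs = 12, matching y values: none (0 points).
  x = 9: rhs = 14, matching y values: none (0 points).
  x = 10: rhs = 13, matching y values: none (0 points).
  x = 11: rhs = 15, matching y values: none (0 points).
  x = 12: rhs = 7, matching y values: 8, 11 (2 points).
  x = 13: rhs = 14, matching y values: none (0 points).
  x = 14: rhs = 4, matching y values: 2, 17 (2 points).
  x = 15: rhs = 2, matching y values: none (0 points).
  x = 16: rhs = 14, matching y values: none (0 points).
  x = 17: rhs = 8, matching y values: none (0 points).
  x = 18: rhs = 9, matching y values: 3, 16 (2 points).
Total affine count: 15.
Full point count |E(F_19)| = 15 + 1 = 16.
Hasse bound: |16 − (19+1)| = |-4| = 4 ≤ 2√19 ≈ 8.7178 ✓.


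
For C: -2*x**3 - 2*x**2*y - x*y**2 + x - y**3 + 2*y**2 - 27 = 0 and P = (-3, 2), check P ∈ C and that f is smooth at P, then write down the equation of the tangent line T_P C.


Tangent line at P: -33*x - 10*y - 79 = 0.

Step 1: f(-3, 2) = 0, so P lies on C.
Step 2: partial derivatives
  f_x(x, y) = -6*x**2 - 4*x*y - y**2 + 1, f_y(x, y) = -2*x**2 - 2*x*y - 3*y**2 + 4*y.
  f_x(P) = -33, f_y(P) = -10 (gradient nonzero, so P is smooth).
Step 3: tangent line at P: -33·(x − -3) + -10·(y − 2) = 0.
Expanding: -33*x - 10*y - 79 = 0.
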